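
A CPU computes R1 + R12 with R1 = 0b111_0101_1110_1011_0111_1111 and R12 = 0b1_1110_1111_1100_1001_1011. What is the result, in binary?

0b100101001110100000011010

Add column by column in base 2, right to left:
  1+1 = 0 carry 1
  1+1+1 = 1 carry 1
  1+0+1 = 0 carry 1
  1+1+1 = 1 carry 1
  1+1+1 = 1 carry 1
  1+0+1 = 0 carry 1
  1+0+1 = 0 carry 1
  0+1+1 = 0 carry 1
  1+0+1 = 0 carry 1
  1+0+1 = 0 carry 1
  0+1+1 = 0 carry 1
  1+1+1 = 1 carry 1
  0+1+1 = 0 carry 1
  1+1+1 = 1 carry 1
  1+1+1 = 1 carry 1
  1+1+1 = 1 carry 1
  1+0+1 = 0 carry 1
  0+1+1 = 0 carry 1
  1+1+1 = 1 carry 1
  0+1+1 = 0 carry 1
  1+1+1 = 1 carry 1
  1+0+1 = 0 carry 1
  1+0+1 = 0 carry 1
  final carry 1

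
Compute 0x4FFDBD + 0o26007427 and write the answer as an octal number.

0x4FFDBD = 0o23776675 in octal.
Add column by column in base 8, right to left:
  5+7 = 4 carry 1
  7+2+1 = 2 carry 1
  6+4+1 = 3 carry 1
  6+7+1 = 6 carry 1
  7+0+1 = 0 carry 1
  7+0+1 = 0 carry 1
  3+6+1 = 2 carry 1
  2+2+1 = 5

0o52006324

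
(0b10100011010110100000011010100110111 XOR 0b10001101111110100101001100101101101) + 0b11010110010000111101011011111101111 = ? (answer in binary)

First 0b10100011010110100000011010100110111 XOR 0b10001101111110100101001100101101101 = 0b00101110101000000101010110001011010.
Add column by column in base 2, right to left:
  0+1 = 1
  1+1 = 0 carry 1
  0+1+1 = 0 carry 1
  1+1+1 = 1 carry 1
  1+0+1 = 0 carry 1
  0+1+1 = 0 carry 1
  1+1+1 = 1 carry 1
  0+1+1 = 0 carry 1
  0+1+1 = 0 carry 1
  0+1+1 = 0 carry 1
  1+1+1 = 1 carry 1
  1+0+1 = 0 carry 1
  0+1+1 = 0 carry 1
  1+1+1 = 1 carry 1
  0+0+1 = 1
  1+1 = 0 carry 1
  0+0+1 = 1
  1+1 = 0 carry 1
  0+1+1 = 0 carry 1
  0+1+1 = 0 carry 1
  0+1+1 = 0 carry 1
  0+0+1 = 1
  0+0 = 0
  0+0 = 0
  1+0 = 1
  0+1 = 1
  1+0 = 1
  0+0 = 0
  1+1 = 0 carry 1
  1+1+1 = 1 carry 1
  1+0+1 = 0 carry 1
  0+1+1 = 0 carry 1
  1+0+1 = 0 carry 1
  0+1+1 = 0 carry 1
  0+1+1 = 0 carry 1
  final carry 1

0b100000100111001000010110010001001001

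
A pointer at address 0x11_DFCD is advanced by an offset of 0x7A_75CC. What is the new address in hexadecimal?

Add column by column in base 16, right to left:
  D+C = 9 carry 1
  C+C+1 = 9 carry 1
  F+5+1 = 5 carry 1
  D+7+1 = 5 carry 1
  1+A+1 = C
  1+7 = 8

0x8C5599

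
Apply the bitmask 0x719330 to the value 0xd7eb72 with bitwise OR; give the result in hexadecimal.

0xf7fb72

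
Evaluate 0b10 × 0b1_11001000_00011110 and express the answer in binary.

0b111001000000111100

Multiply each base-2 digit by 2, carrying:
  0×2 = 0 → write 0
  1×2 = 2 → write 0 carry 1
  1×2+1 = 3 → write 1 carry 1
  1×2+1 = 3 → write 1 carry 1
  1×2+1 = 3 → write 1 carry 1
  0×2+1 = 1 → write 1
  0×2 = 0 → write 0
  0×2 = 0 → write 0
  0×2 = 0 → write 0
  0×2 = 0 → write 0
  0×2 = 0 → write 0
  1×2 = 2 → write 0 carry 1
  0×2+1 = 1 → write 1
  0×2 = 0 → write 0
  1×2 = 2 → write 0 carry 1
  1×2+1 = 3 → write 1 carry 1
  1×2+1 = 3 → write 1 carry 1
  remaining carry: 1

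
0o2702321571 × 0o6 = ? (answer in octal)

0o21216352326

Multiply each base-8 digit by 6, carrying:
  1×6 = 6 → write 6
  7×6 = 42 → write 2 carry 5
  5×6+5 = 35 → write 3 carry 4
  1×6+4 = 10 → write 2 carry 1
  2×6+1 = 13 → write 5 carry 1
  3×6+1 = 19 → write 3 carry 2
  2×6+2 = 14 → write 6 carry 1
  0×6+1 = 1 → write 1
  7×6 = 42 → write 2 carry 5
  2×6+5 = 17 → write 1 carry 2
  remaining carry: 2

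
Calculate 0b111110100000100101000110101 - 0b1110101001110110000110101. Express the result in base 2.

Subtract column by column in base 2:
  1-1 → 0
  0-0 → 0
  1-1 → 0
  0-0 → 0
  1-1 → 0
  1-1 → 0
  0-0 → 0
  0-0 → 0
  0-0 → 0
  1-0 → 1
  0-1 → 1 (borrow)
  1-1-1 → 1 (borrow)
  0-0-1 → 1 (borrow)
  0-1-1 → 0 (borrow)
  1-1-1 → 1 (borrow)
  0-1-1 → 0 (borrow)
  0-0-1 → 1 (borrow)
  0-0-1 → 1 (borrow)
  0-1-1 → 0 (borrow)
  0-0-1 → 1 (borrow)
  1-1-1 → 1 (borrow)
  0-0-1 → 1 (borrow)
  1-1-1 → 1 (borrow)
  1-1-1 → 1 (borrow)
  1-1-1 → 1 (borrow)
  1-0-1 → 0
  1-0 → 1

0b101111110110101111000000000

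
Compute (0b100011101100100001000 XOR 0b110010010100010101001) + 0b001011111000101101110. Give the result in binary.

First 0b100011101100100001000 XOR 0b110010010100010101001 = 0b010001111000110100001.
Add column by column in base 2, right to left:
  1+0 = 1
  0+1 = 1
  0+1 = 1
  0+1 = 1
  0+0 = 0
  1+1 = 0 carry 1
  0+1+1 = 0 carry 1
  1+0+1 = 0 carry 1
  1+1+1 = 1 carry 1
  0+0+1 = 1
  0+0 = 0
  0+0 = 0
  1+1 = 0 carry 1
  1+1+1 = 1 carry 1
  1+1+1 = 1 carry 1
  1+1+1 = 1 carry 1
  0+1+1 = 0 carry 1
  0+0+1 = 1
  0+1 = 1
  1+0 = 1

0b11101110001100001111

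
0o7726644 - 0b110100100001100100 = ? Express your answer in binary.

0b111000110010101000000

0o7726644 = 0b111111010110110100100 in binary.
Subtract column by column in base 2:
  0-0 → 0
  0-0 → 0
  1-1 → 0
  0-0 → 0
  0-0 → 0
  1-1 → 0
  0-1 → 1 (borrow)
  1-0-1 → 0
  1-0 → 1
  0-0 → 0
  1-0 → 1
  1-1 → 0
  0-0 → 0
  1-0 → 1
  0-1 → 1 (borrow)
  1-0-1 → 0
  1-1 → 0
  1-1 → 0
  1-0 → 1
  1-0 → 1
  1-0 → 1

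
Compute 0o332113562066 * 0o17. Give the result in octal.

0o6310157657452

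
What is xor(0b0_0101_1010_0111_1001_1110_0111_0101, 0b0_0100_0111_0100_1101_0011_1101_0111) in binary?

0b00001110100110100110110100010

XOR bit by bit (1 where the bits differ):
  00101101001111001111001110101
^ 00100011101001101001111010111
= 00001110100110100110110100010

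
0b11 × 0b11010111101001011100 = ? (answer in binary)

0b1010000110111100010100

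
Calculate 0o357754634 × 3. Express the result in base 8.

Multiply each base-8 digit by 3, carrying:
  4×3 = 12 → write 4 carry 1
  3×3+1 = 10 → write 2 carry 1
  6×3+1 = 19 → write 3 carry 2
  4×3+2 = 14 → write 6 carry 1
  5×3+1 = 16 → write 0 carry 2
  7×3+2 = 23 → write 7 carry 2
  7×3+2 = 23 → write 7 carry 2
  5×3+2 = 17 → write 1 carry 2
  3×3+2 = 11 → write 3 carry 1
  remaining carry: 1

0o1317706324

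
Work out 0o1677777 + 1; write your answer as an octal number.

The trailing 5 digits are 7 (max in base 8), so adding 1 cascades: they roll to 0 and the next digit up increments.

0o1700000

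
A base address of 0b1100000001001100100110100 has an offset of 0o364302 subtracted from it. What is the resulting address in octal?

0o137530162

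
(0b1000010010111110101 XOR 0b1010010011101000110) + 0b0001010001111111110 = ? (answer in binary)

0b11010011010110001

First 0b1000010010111110101 XOR 0b1010010011101000110 = 0b0010000001010110011.
Add column by column in base 2, right to left:
  1+0 = 1
  1+1 = 0 carry 1
  0+1+1 = 0 carry 1
  0+1+1 = 0 carry 1
  1+1+1 = 1 carry 1
  1+1+1 = 1 carry 1
  0+1+1 = 0 carry 1
  1+1+1 = 1 carry 1
  0+1+1 = 0 carry 1
  1+1+1 = 1 carry 1
  0+0+1 = 1
  0+0 = 0
  0+0 = 0
  0+1 = 1
  0+0 = 0
  0+1 = 1
  1+0 = 1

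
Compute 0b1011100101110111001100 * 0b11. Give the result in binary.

0b100010110001100101100100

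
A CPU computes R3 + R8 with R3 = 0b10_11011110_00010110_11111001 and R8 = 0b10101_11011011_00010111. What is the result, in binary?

Add column by column in base 2, right to left:
  1+1 = 0 carry 1
  0+1+1 = 0 carry 1
  0+1+1 = 0 carry 1
  1+0+1 = 0 carry 1
  1+1+1 = 1 carry 1
  1+0+1 = 0 carry 1
  1+0+1 = 0 carry 1
  1+0+1 = 0 carry 1
  0+1+1 = 0 carry 1
  1+1+1 = 1 carry 1
  1+0+1 = 0 carry 1
  0+1+1 = 0 carry 1
  1+1+1 = 1 carry 1
  0+0+1 = 1
  0+1 = 1
  0+1 = 1
  0+1 = 1
  1+0 = 1
  1+1 = 0 carry 1
  1+0+1 = 0 carry 1
  1+1+1 = 1 carry 1
  0+0+1 = 1
  1+0 = 1
  1+0 = 1
  0+0 = 0
  1+0 = 1

0b10111100111111001000010000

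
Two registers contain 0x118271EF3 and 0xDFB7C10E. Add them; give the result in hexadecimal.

Add column by column in base 16, right to left:
  3+E = 1 carry 1
  F+0+1 = 0 carry 1
  E+1+1 = 0 carry 1
  1+C+1 = E
  7+7 = E
  2+B = D
  8+F = 7 carry 1
  1+D+1 = F
  1+0 = 1

0x1F7DEE001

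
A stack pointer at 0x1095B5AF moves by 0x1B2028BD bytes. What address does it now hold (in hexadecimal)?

0x2BB5DE6C

Add column by column in base 16, right to left:
  F+D = C carry 1
  A+B+1 = 6 carry 1
  5+8+1 = E
  B+2 = D
  5+0 = 5
  9+2 = B
  0+B = B
  1+1 = 2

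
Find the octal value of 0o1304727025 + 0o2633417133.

0o4140346160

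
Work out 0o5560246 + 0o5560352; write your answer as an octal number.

0o13340620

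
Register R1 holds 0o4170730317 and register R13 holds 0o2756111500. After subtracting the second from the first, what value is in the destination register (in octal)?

0o1212616617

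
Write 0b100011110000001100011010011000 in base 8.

Group the bits in threes: 100 011 110 000 001 100 011 010 011 000 → 4360143230.

0o4360143230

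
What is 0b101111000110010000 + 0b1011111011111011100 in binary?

Add column by column in base 2, right to left:
  0+0 = 0
  0+0 = 0
  0+1 = 1
  0+1 = 1
  1+1 = 0 carry 1
  0+0+1 = 1
  0+1 = 1
  1+1 = 0 carry 1
  1+1+1 = 1 carry 1
  0+1+1 = 0 carry 1
  0+1+1 = 0 carry 1
  0+0+1 = 1
  1+1 = 0 carry 1
  1+1+1 = 1 carry 1
  1+1+1 = 1 carry 1
  1+1+1 = 1 carry 1
  0+1+1 = 0 carry 1
  1+0+1 = 0 carry 1
  0+1+1 = 0 carry 1
  final carry 1

0b10001110100101101100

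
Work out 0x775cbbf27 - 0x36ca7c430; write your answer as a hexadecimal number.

0x40923faf7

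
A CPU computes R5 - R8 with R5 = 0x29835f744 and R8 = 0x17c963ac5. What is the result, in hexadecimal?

Subtract column by column in base 16:
  4-5 → f (borrow)
  4-c-1 → 7 (borrow)
  7-a-1 → c (borrow)
  f-3-1 → b
  5-6 → f (borrow)
  3-9-1 → 9 (borrow)
  8-c-1 → b (borrow)
  9-7-1 → 1
  2-1 → 1

0x11b9fbc7f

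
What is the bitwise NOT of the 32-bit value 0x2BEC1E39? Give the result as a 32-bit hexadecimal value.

Each hex digit d becomes F−d:
  2→D, B→4, E→1, C→3, 1→E, E→1, 3→C, 9→6

0xD413E1C6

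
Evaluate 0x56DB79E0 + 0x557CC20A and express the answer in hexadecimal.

0xAC583BEA

Add column by column in base 16, right to left:
  0+A = A
  E+0 = E
  9+2 = B
  7+C = 3 carry 1
  B+C+1 = 8 carry 1
  D+7+1 = 5 carry 1
  6+5+1 = C
  5+5 = A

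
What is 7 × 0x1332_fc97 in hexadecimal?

0x8664e821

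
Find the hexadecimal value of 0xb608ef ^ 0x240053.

XOR each hex digit independently (no carries):
  b^2=9, 6^4=2, 0^0=0, 8^0=8, e^5=b, f^3=c

0x9208bc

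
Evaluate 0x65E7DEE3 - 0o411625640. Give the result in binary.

0x65E7DEE3 = 0b1100101111001111101111011100011 in binary.
0o411625640 = 0b100001001110010101110100000 in binary.
Subtract column by column in base 2:
  1-0 → 1
  1-0 → 1
  0-0 → 0
  0-0 → 0
  0-0 → 0
  1-1 → 0
  1-0 → 1
  1-1 → 0
  0-1 → 1 (borrow)
  1-1-1 → 1 (borrow)
  1-0-1 → 0
  1-1 → 0
  1-0 → 1
  0-1 → 1 (borrow)
  1-0-1 → 0
  1-0 → 1
  1-1 → 0
  1-1 → 0
  1-1 → 0
  0-0 → 0
  0-0 → 0
  1-1 → 0
  1-0 → 1
  1-0 → 1
  1-0 → 1
  0-0 → 0
  1-1 → 0
  0-0 → 0
  0-0 → 0
  1-0 → 1
  1-0 → 1

0b1100001110000001011001101000011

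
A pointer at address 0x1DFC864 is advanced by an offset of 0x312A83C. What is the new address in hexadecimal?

Add column by column in base 16, right to left:
  4+C = 0 carry 1
  6+3+1 = A
  8+8 = 0 carry 1
  C+A+1 = 7 carry 1
  F+2+1 = 2 carry 1
  D+1+1 = F
  1+3 = 4

0x4F270A0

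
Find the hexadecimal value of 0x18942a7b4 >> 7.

7 bits is not a whole number of base-16 digits; in binary: 110001001010000101010011110110100 >> 7 = 11000100101000010101001111.

0x312854f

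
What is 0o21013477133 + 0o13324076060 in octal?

0o34337575213

Add column by column in base 8, right to left:
  3+0 = 3
  3+6 = 1 carry 1
  1+0+1 = 2
  7+6 = 5 carry 1
  7+7+1 = 7 carry 1
  4+0+1 = 5
  3+4 = 7
  1+2 = 3
  0+3 = 3
  1+3 = 4
  2+1 = 3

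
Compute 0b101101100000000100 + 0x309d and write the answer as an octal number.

0b101101100000000100 = 0o554004 in octal.
0x309d = 0o30235 in octal.
Add column by column in base 8, right to left:
  4+5 = 1 carry 1
  0+3+1 = 4
  0+2 = 2
  4+0 = 4
  5+3 = 0 carry 1
  5+0+1 = 6

0o604241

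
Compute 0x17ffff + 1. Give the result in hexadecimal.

0x180000

The trailing 4 digits are F (max in base 16), so adding 1 cascades: they roll to 0 and the next digit up increments.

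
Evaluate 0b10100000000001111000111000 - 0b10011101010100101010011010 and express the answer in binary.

0b10101101001110011110

Subtract column by column in base 2:
  0-0 → 0
  0-1 → 1 (borrow)
  0-0-1 → 1 (borrow)
  1-1-1 → 1 (borrow)
  1-1-1 → 1 (borrow)
  1-0-1 → 0
  0-0 → 0
  0-1 → 1 (borrow)
  0-0-1 → 1 (borrow)
  1-1-1 → 1 (borrow)
  1-0-1 → 0
  1-1 → 0
  1-0 → 1
  0-0 → 0
  0-1 → 1 (borrow)
  0-0-1 → 1 (borrow)
  0-1-1 → 0 (borrow)
  0-0-1 → 1 (borrow)
  0-1-1 → 0 (borrow)
  0-0-1 → 1 (borrow)
  0-1-1 → 0 (borrow)
  0-1-1 → 0 (borrow)
  0-1-1 → 0 (borrow)
  1-0-1 → 0
  0-0 → 0
  1-1 → 0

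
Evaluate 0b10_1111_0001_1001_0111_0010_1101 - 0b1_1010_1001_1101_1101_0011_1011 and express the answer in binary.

0b1010001111011100111110010

Subtract column by column in base 2:
  1-1 → 0
  0-1 → 1 (borrow)
  1-0-1 → 0
  1-1 → 0
  0-1 → 1 (borrow)
  1-1-1 → 1 (borrow)
  0-0-1 → 1 (borrow)
  0-0-1 → 1 (borrow)
  1-1-1 → 1 (borrow)
  1-0-1 → 0
  1-1 → 0
  0-1 → 1 (borrow)
  1-1-1 → 1 (borrow)
  0-0-1 → 1 (borrow)
  0-1-1 → 0 (borrow)
  1-1-1 → 1 (borrow)
  1-1-1 → 1 (borrow)
  0-0-1 → 1 (borrow)
  0-0-1 → 1 (borrow)
  0-1-1 → 0 (borrow)
  1-0-1 → 0
  1-1 → 0
  1-0 → 1
  1-1 → 0
  0-1 → 1 (borrow)
  1-0-1 → 0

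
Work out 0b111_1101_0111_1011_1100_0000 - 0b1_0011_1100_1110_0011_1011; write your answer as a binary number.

Subtract column by column in base 2:
  0-1 → 1 (borrow)
  0-1-1 → 0 (borrow)
  0-0-1 → 1 (borrow)
  0-1-1 → 0 (borrow)
  0-1-1 → 0 (borrow)
  0-1-1 → 0 (borrow)
  1-0-1 → 0
  1-0 → 1
  1-0 → 1
  1-1 → 0
  0-1 → 1 (borrow)
  1-1-1 → 1 (borrow)
  1-0-1 → 0
  1-0 → 1
  1-1 → 0
  0-1 → 1 (borrow)
  1-1-1 → 1 (borrow)
  0-1-1 → 0 (borrow)
  1-0-1 → 0
  1-0 → 1
  1-1 → 0
  1-0 → 1
  1-0 → 1

0b11010011010110110000101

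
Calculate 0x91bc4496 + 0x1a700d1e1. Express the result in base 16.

Add column by column in base 16, right to left:
  6+1 = 7
  9+e = 7 carry 1
  4+1+1 = 6
  4+d = 1 carry 1
  c+0+1 = d
  b+0 = b
  1+7 = 8
  9+a = 3 carry 1
  0+1+1 = 2

0x238bd1677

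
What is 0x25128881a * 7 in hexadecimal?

0x10381bb8b6

Multiply each base-16 digit by 7, carrying:
  a×7 = 70 → write 6 carry 4
  1×7+4 = 11 → write b
  8×7 = 56 → write 8 carry 3
  8×7+3 = 59 → write b carry 3
  8×7+3 = 59 → write b carry 3
  2×7+3 = 17 → write 1 carry 1
  1×7+1 = 8 → write 8
  5×7 = 35 → write 3 carry 2
  2×7+2 = 16 → write 0 carry 1
  remaining carry: 1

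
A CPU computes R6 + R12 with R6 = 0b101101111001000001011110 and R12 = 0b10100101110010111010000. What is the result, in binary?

0b1000010100111011000101110

Add column by column in base 2, right to left:
  0+0 = 0
  1+0 = 1
  1+0 = 1
  1+0 = 1
  1+1 = 0 carry 1
  0+0+1 = 1
  1+1 = 0 carry 1
  0+1+1 = 0 carry 1
  0+1+1 = 0 carry 1
  0+0+1 = 1
  0+1 = 1
  0+0 = 0
  1+0 = 1
  0+1 = 1
  0+1 = 1
  1+1 = 0 carry 1
  1+0+1 = 0 carry 1
  1+1+1 = 1 carry 1
  1+0+1 = 0 carry 1
  0+0+1 = 1
  1+1 = 0 carry 1
  1+0+1 = 0 carry 1
  0+1+1 = 0 carry 1
  1+0+1 = 0 carry 1
  final carry 1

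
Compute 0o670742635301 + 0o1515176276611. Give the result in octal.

0o2406141134112

Add column by column in base 8, right to left:
  1+1 = 2
  0+1 = 1
  3+6 = 1 carry 1
  5+6+1 = 4 carry 1
  3+7+1 = 3 carry 1
  6+2+1 = 1 carry 1
  2+6+1 = 1 carry 1
  4+7+1 = 4 carry 1
  7+1+1 = 1 carry 1
  0+5+1 = 6
  7+1 = 0 carry 1
  6+5+1 = 4 carry 1
  0+1+1 = 2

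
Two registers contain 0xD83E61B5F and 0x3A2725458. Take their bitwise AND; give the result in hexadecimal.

0x182621058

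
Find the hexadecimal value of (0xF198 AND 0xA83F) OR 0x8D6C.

0xF198 AND 0xA83F = 0xA018.
Then OR with 0x8D6C.

0xAD7C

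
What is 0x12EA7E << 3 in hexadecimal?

0x9753F0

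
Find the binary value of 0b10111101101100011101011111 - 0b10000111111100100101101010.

Subtract column by column in base 2:
  1-0 → 1
  1-1 → 0
  1-0 → 1
  1-1 → 0
  1-0 → 1
  0-1 → 1 (borrow)
  1-1-1 → 1 (borrow)
  0-0-1 → 1 (borrow)
  1-1-1 → 1 (borrow)
  1-0-1 → 0
  1-0 → 1
  0-1 → 1 (borrow)
  0-0-1 → 1 (borrow)
  0-0-1 → 1 (borrow)
  1-1-1 → 1 (borrow)
  1-1-1 → 1 (borrow)
  0-1-1 → 0 (borrow)
  1-1-1 → 1 (borrow)
  1-1-1 → 1 (borrow)
  0-1-1 → 0 (borrow)
  1-1-1 → 1 (borrow)
  1-0-1 → 0
  1-0 → 1
  1-0 → 1
  0-0 → 0
  1-1 → 0

0b110101101111110111110101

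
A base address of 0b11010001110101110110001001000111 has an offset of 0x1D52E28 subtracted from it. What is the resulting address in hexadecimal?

0xD002341F

0b11010001110101110110001001000111 = 0xD1D76247 in hexadecimal.
Subtract column by column in base 16:
  7-8 → F (borrow)
  4-2-1 → 1
  2-E → 4 (borrow)
  6-2-1 → 3
  7-5 → 2
  D-D → 0
  1-1 → 0
  D-0 → D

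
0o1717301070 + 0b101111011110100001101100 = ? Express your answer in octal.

0o1776665244

0b101111011110100001101100 = 0o57364154 in octal.
Add column by column in base 8, right to left:
  0+4 = 4
  7+5 = 4 carry 1
  0+1+1 = 2
  1+4 = 5
  0+6 = 6
  3+3 = 6
  7+7 = 6 carry 1
  1+5+1 = 7
  7+0 = 7
  1+0 = 1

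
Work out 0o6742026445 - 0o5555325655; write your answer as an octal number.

0o1164500570

Subtract column by column in base 8:
  5-5 → 0
  4-5 → 7 (borrow)
  4-6-1 → 5 (borrow)
  6-5-1 → 0
  2-2 → 0
  0-3 → 5 (borrow)
  2-5-1 → 4 (borrow)
  4-5-1 → 6 (borrow)
  7-5-1 → 1
  6-5 → 1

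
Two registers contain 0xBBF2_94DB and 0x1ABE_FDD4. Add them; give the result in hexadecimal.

0xD6B192AF

Add column by column in base 16, right to left:
  B+4 = F
  D+D = A carry 1
  4+D+1 = 2 carry 1
  9+F+1 = 9 carry 1
  2+E+1 = 1 carry 1
  F+B+1 = B carry 1
  B+A+1 = 6 carry 1
  B+1+1 = D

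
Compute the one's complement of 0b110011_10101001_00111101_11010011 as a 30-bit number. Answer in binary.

0b001100010101101100001000101100

Invert each bit: 110011101010010011110111010011 → 001100010101101100001000101100.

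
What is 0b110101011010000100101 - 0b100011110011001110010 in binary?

0b10001100110110110011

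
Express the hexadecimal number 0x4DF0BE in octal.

Expand each hex digit to 4 bits: 4=0100 D=1101 F=1111 0=0000 B=1011 E=1110.
Group the bits in threes: 010 011 011 111 000 010 111 110 → 23370276.

0o23370276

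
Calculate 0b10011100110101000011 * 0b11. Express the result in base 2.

Multiply each base-2 digit by 3, carrying:
  1×3 = 3 → write 1 carry 1
  1×3+1 = 4 → write 0 carry 2
  0×3+2 = 2 → write 0 carry 1
  0×3+1 = 1 → write 1
  0×3 = 0 → write 0
  0×3 = 0 → write 0
  1×3 = 3 → write 1 carry 1
  0×3+1 = 1 → write 1
  1×3 = 3 → write 1 carry 1
  0×3+1 = 1 → write 1
  1×3 = 3 → write 1 carry 1
  1×3+1 = 4 → write 0 carry 2
  0×3+2 = 2 → write 0 carry 1
  0×3+1 = 1 → write 1
  1×3 = 3 → write 1 carry 1
  1×3+1 = 4 → write 0 carry 2
  1×3+2 = 5 → write 1 carry 2
  0×3+2 = 2 → write 0 carry 1
  0×3+1 = 1 → write 1
  1×3 = 3 → write 1 carry 1
  remaining carry: 1

0b111010110011111001001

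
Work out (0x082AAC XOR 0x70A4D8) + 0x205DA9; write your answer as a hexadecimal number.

0x98EC1D

First 0x082AAC XOR 0x70A4D8 = 0x788E74.
Add column by column in base 16, right to left:
  4+9 = D
  7+A = 1 carry 1
  E+D+1 = C carry 1
  8+5+1 = E
  8+0 = 8
  7+2 = 9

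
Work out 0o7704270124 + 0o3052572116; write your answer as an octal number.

0o12757062242

Add column by column in base 8, right to left:
  4+6 = 2 carry 1
  2+1+1 = 4
  1+1 = 2
  0+2 = 2
  7+7 = 6 carry 1
  2+5+1 = 0 carry 1
  4+2+1 = 7
  0+5 = 5
  7+0 = 7
  7+3 = 2 carry 1
  final carry 1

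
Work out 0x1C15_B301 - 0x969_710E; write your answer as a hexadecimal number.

Subtract column by column in base 16:
  1-E → 3 (borrow)
  0-0-1 → F (borrow)
  3-1-1 → 1
  B-7 → 4
  5-9 → C (borrow)
  1-6-1 → A (borrow)
  C-9-1 → 2
  1-0 → 1

0x12AC41F3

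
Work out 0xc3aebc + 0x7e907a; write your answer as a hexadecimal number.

0x1423f36

Add column by column in base 16, right to left:
  c+a = 6 carry 1
  b+7+1 = 3 carry 1
  e+0+1 = f
  a+9 = 3 carry 1
  3+e+1 = 2 carry 1
  c+7+1 = 4 carry 1
  final carry 1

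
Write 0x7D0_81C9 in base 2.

Expand each hex digit to 4 bits: 7=0111 D=1101 0=0000 8=1000 1=0001 C=1100 9=1001.

0b111110100001000000111001001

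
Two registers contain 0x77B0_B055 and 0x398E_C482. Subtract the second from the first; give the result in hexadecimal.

0x3E21EBD3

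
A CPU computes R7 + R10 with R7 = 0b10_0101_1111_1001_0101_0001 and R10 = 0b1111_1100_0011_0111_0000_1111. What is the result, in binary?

Add column by column in base 2, right to left:
  1+1 = 0 carry 1
  0+1+1 = 0 carry 1
  0+1+1 = 0 carry 1
  0+1+1 = 0 carry 1
  1+0+1 = 0 carry 1
  0+0+1 = 1
  1+0 = 1
  0+0 = 0
  1+1 = 0 carry 1
  0+1+1 = 0 carry 1
  0+1+1 = 0 carry 1
  1+0+1 = 0 carry 1
  1+1+1 = 1 carry 1
  1+1+1 = 1 carry 1
  1+0+1 = 0 carry 1
  1+0+1 = 0 carry 1
  1+0+1 = 0 carry 1
  0+0+1 = 1
  1+1 = 0 carry 1
  0+1+1 = 0 carry 1
  0+1+1 = 0 carry 1
  1+1+1 = 1 carry 1
  0+1+1 = 0 carry 1
  0+1+1 = 0 carry 1
  final carry 1

0b1001000100011000001100000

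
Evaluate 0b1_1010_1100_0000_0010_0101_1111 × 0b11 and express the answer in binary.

Multiply each base-2 digit by 3, carrying:
  1×3 = 3 → write 1 carry 1
  1×3+1 = 4 → write 0 carry 2
  1×3+2 = 5 → write 1 carry 2
  1×3+2 = 5 → write 1 carry 2
  1×3+2 = 5 → write 1 carry 2
  0×3+2 = 2 → write 0 carry 1
  1×3+1 = 4 → write 0 carry 2
  0×3+2 = 2 → write 0 carry 1
  0×3+1 = 1 → write 1
  1×3 = 3 → write 1 carry 1
  0×3+1 = 1 → write 1
  0×3 = 0 → write 0
  0×3 = 0 → write 0
  0×3 = 0 → write 0
  0×3 = 0 → write 0
  0×3 = 0 → write 0
  0×3 = 0 → write 0
  0×3 = 0 → write 0
  1×3 = 3 → write 1 carry 1
  1×3+1 = 4 → write 0 carry 2
  0×3+2 = 2 → write 0 carry 1
  1×3+1 = 4 → write 0 carry 2
  0×3+2 = 2 → write 0 carry 1
  1×3+1 = 4 → write 0 carry 2
  1×3+2 = 5 → write 1 carry 2
  remaining carry: 10

0b101000001000000011100011101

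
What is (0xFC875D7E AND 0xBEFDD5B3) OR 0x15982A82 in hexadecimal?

0xBD9D7FB2

0xFC875D7E AND 0xBEFDD5B3 = 0xBC855532.
Then OR with 0x15982A82.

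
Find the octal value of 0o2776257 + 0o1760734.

0o4757213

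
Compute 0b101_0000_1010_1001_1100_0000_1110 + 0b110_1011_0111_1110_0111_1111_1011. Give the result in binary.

0b1011110000101000010000001001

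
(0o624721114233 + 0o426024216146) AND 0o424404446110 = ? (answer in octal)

Add column by column in base 8, right to left:
  3+6 = 1 carry 1
  3+4+1 = 0 carry 1
  2+1+1 = 4
  4+6 = 2 carry 1
  1+1+1 = 3
  1+2 = 3
  1+4 = 5
  2+2 = 4
  7+0 = 7
  4+6 = 2 carry 1
  2+2+1 = 5
  6+4 = 2 carry 1
  final carry 1
Sum = 0o1252745332401; now AND with 0o424404446110:
  1&0=0, 2&4=0, 5&2=0, 2&4=0, 7&4=4, 4&0=0, 5&4=4, 3&4=0, 3&4=0, 2&6=2, 4&1=0, 0&1=0, 1&0=0

0o404002000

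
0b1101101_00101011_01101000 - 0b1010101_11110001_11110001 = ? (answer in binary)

0b101110011100101110111

Subtract column by column in base 2:
  0-1 → 1 (borrow)
  0-0-1 → 1 (borrow)
  0-0-1 → 1 (borrow)
  1-0-1 → 0
  0-1 → 1 (borrow)
  1-1-1 → 1 (borrow)
  1-1-1 → 1 (borrow)
  0-1-1 → 0 (borrow)
  1-1-1 → 1 (borrow)
  1-0-1 → 0
  0-0 → 0
  1-0 → 1
  0-1 → 1 (borrow)
  1-1-1 → 1 (borrow)
  0-1-1 → 0 (borrow)
  0-1-1 → 0 (borrow)
  1-1-1 → 1 (borrow)
  0-0-1 → 1 (borrow)
  1-1-1 → 1 (borrow)
  1-0-1 → 0
  0-1 → 1 (borrow)
  1-0-1 → 0
  1-1 → 0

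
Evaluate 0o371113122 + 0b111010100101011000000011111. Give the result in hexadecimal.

0o371113122 = 0x3E49652 in hexadecimal.
0b111010100101011000000011111 = 0x752B01F in hexadecimal.
Add column by column in base 16, right to left:
  2+F = 1 carry 1
  5+1+1 = 7
  6+0 = 6
  9+B = 4 carry 1
  4+2+1 = 7
  E+5 = 3 carry 1
  3+7+1 = B

0xB374671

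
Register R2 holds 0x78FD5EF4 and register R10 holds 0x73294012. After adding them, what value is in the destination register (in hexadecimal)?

0xEC269F06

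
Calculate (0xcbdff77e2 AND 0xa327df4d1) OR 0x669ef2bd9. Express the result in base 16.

0xcbdff77e2 AND 0xa327df4d1 = 0x8307d74c0.
Then OR with 0x669ef2bd9.

0xe79ff7fd9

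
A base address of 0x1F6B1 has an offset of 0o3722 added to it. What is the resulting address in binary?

0b11111111010000011

0x1F6B1 = 0b11111011010110001 in binary.
0o3722 = 0b11111010010 in binary.
Add column by column in base 2, right to left:
  1+0 = 1
  0+1 = 1
  0+0 = 0
  0+0 = 0
  1+1 = 0 carry 1
  1+0+1 = 0 carry 1
  0+1+1 = 0 carry 1
  1+1+1 = 1 carry 1
  0+1+1 = 0 carry 1
  1+1+1 = 1 carry 1
  1+1+1 = 1 carry 1
  0+0+1 = 1
  1+0 = 1
  1+0 = 1
  1+0 = 1
  1+0 = 1
  1+0 = 1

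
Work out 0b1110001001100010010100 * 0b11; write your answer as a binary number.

Multiply each base-2 digit by 3, carrying:
  0×3 = 0 → write 0
  0×3 = 0 → write 0
  1×3 = 3 → write 1 carry 1
  0×3+1 = 1 → write 1
  1×3 = 3 → write 1 carry 1
  0×3+1 = 1 → write 1
  0×3 = 0 → write 0
  1×3 = 3 → write 1 carry 1
  0×3+1 = 1 → write 1
  0×3 = 0 → write 0
  0×3 = 0 → write 0
  1×3 = 3 → write 1 carry 1
  1×3+1 = 4 → write 0 carry 2
  0×3+2 = 2 → write 0 carry 1
  0×3+1 = 1 → write 1
  1×3 = 3 → write 1 carry 1
  0×3+1 = 1 → write 1
  0×3 = 0 → write 0
  0×3 = 0 → write 0
  1×3 = 3 → write 1 carry 1
  1×3+1 = 4 → write 0 carry 2
  1×3+2 = 5 → write 1 carry 2
  remaining carry: 10

0b101010011100100110111100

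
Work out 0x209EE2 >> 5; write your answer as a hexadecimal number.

0x104F7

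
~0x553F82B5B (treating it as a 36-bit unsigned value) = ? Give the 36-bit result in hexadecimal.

0xAAC07D4A4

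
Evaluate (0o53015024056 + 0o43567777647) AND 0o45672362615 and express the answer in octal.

Add column by column in base 8, right to left:
  6+7 = 5 carry 1
  5+4+1 = 2 carry 1
  0+6+1 = 7
  4+7 = 3 carry 1
  2+7+1 = 2 carry 1
  0+7+1 = 0 carry 1
  5+7+1 = 5 carry 1
  1+6+1 = 0 carry 1
  0+5+1 = 6
  3+3 = 6
  5+4 = 1 carry 1
  final carry 1
Sum = 0o116605023725; now AND with 0o45672362615:
  1&0=0, 1&4=0, 6&5=4, 6&6=6, 0&7=0, 5&2=0, 0&3=0, 2&6=2, 3&2=2, 7&6=6, 2&1=0, 5&5=5

0o4600022605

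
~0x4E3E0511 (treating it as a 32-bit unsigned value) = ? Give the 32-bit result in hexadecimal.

Each hex digit d becomes F−d:
  4→B, E→1, 3→C, E→1, 0→F, 5→A, 1→E, 1→E

0xB1C1FAEE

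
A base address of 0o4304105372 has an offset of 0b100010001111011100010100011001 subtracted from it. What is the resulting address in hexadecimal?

0o4304105372 = 0x23108AFA in hexadecimal.
0b100010001111011100010100011001 = 0x223DC519 in hexadecimal.
Subtract column by column in base 16:
  A-9 → 1
  F-1 → E
  A-5 → 5
  8-C → C (borrow)
  0-D-1 → 2 (borrow)
  1-3-1 → D (borrow)
  3-2-1 → 0
  2-2 → 0

0xD2C5E1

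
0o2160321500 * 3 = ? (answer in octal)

Multiply each base-8 digit by 3, carrying:
  0×3 = 0 → write 0
  0×3 = 0 → write 0
  5×3 = 15 → write 7 carry 1
  1×3+1 = 4 → write 4
  2×3 = 6 → write 6
  3×3 = 9 → write 1 carry 1
  0×3+1 = 1 → write 1
  6×3 = 18 → write 2 carry 2
  1×3+2 = 5 → write 5
  2×3 = 6 → write 6

0o6521164700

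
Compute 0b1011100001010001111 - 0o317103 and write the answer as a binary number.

0o317103 = 0b11001111001000011 in binary.
Subtract column by column in base 2:
  1-1 → 0
  1-1 → 0
  1-0 → 1
  1-0 → 1
  0-0 → 0
  0-0 → 0
  0-1 → 1 (borrow)
  1-0-1 → 0
  0-0 → 0
  1-1 → 0
  0-1 → 1 (borrow)
  0-1-1 → 0 (borrow)
  0-1-1 → 0 (borrow)
  0-0-1 → 1 (borrow)
  1-0-1 → 0
  1-1 → 0
  1-1 → 0
  0-0 → 0
  1-0 → 1

0b1000010010001001100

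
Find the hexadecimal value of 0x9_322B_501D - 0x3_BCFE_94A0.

0x5752CBB7D

Subtract column by column in base 16:
  D-0 → D
  1-A → 7 (borrow)
  0-4-1 → B (borrow)
  5-9-1 → B (borrow)
  B-E-1 → C (borrow)
  2-F-1 → 2 (borrow)
  2-C-1 → 5 (borrow)
  3-B-1 → 7 (borrow)
  9-3-1 → 5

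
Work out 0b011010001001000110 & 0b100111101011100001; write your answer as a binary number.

0b000010001001000000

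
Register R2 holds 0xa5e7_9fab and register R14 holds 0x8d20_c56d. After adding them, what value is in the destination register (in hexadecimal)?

Add column by column in base 16, right to left:
  b+d = 8 carry 1
  a+6+1 = 1 carry 1
  f+5+1 = 5 carry 1
  9+c+1 = 6 carry 1
  7+0+1 = 8
  e+2 = 0 carry 1
  5+d+1 = 3 carry 1
  a+8+1 = 3 carry 1
  final carry 1

0x133086518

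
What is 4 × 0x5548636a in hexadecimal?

0x155218da8

Multiply each base-16 digit by 4, carrying:
  a×4 = 40 → write 8 carry 2
  6×4+2 = 26 → write a carry 1
  3×4+1 = 13 → write d
  6×4 = 24 → write 8 carry 1
  8×4+1 = 33 → write 1 carry 2
  4×4+2 = 18 → write 2 carry 1
  5×4+1 = 21 → write 5 carry 1
  5×4+1 = 21 → write 5 carry 1
  remaining carry: 1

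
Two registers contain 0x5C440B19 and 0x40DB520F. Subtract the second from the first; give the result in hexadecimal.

0x1B68B90A

Subtract column by column in base 16:
  9-F → A (borrow)
  1-0-1 → 0
  B-2 → 9
  0-5 → B (borrow)
  4-B-1 → 8 (borrow)
  4-D-1 → 6 (borrow)
  C-0-1 → B
  5-4 → 1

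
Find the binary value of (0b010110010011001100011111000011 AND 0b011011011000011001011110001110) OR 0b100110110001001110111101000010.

0b010110010011001100011111000011 AND 0b011011011000011001011110001110 = 0b010010010000001000011110000010.
Then OR with 0b100110110001001110111101000010.

0b110110110001001110111111000010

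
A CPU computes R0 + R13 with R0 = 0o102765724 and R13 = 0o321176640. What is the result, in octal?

0o424164564

Add column by column in base 8, right to left:
  4+0 = 4
  2+4 = 6
  7+6 = 5 carry 1
  5+6+1 = 4 carry 1
  6+7+1 = 6 carry 1
  7+1+1 = 1 carry 1
  2+1+1 = 4
  0+2 = 2
  1+3 = 4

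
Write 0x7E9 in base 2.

0b11111101001

Expand each hex digit to 4 bits: 7=0111 E=1110 9=1001.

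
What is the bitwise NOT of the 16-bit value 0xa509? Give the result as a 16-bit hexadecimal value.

0x5af6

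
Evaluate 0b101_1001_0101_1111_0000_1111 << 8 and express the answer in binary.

Left shift by 8: append 8 zero bits.

0b1011001010111110000111100000000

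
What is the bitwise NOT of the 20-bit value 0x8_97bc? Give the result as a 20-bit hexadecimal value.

Each hex digit d becomes f−d:
  8→7, 9→6, 7→8, b→4, c→3

0x76843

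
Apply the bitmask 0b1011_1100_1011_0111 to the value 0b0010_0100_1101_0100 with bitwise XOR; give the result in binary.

0b1001100001100011

XOR bit by bit (1 where the bits differ):
  0010010011010100
^ 1011110010110111
= 1001100001100011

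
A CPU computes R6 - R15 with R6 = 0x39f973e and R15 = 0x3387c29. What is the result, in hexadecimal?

0x671b15

Subtract column by column in base 16:
  e-9 → 5
  3-2 → 1
  7-c → b (borrow)
  9-7-1 → 1
  f-8 → 7
  9-3 → 6
  3-3 → 0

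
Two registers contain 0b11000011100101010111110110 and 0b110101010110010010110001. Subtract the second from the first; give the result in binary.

Subtract column by column in base 2:
  0-1 → 1 (borrow)
  1-0-1 → 0
  1-0 → 1
  0-0 → 0
  1-1 → 0
  1-1 → 0
  1-0 → 1
  1-1 → 0
  1-0 → 1
  0-0 → 0
  1-1 → 0
  0-0 → 0
  1-0 → 1
  0-1 → 1 (borrow)
  1-1-1 → 1 (borrow)
  0-0-1 → 1 (borrow)
  0-1-1 → 0 (borrow)
  1-0-1 → 0
  1-1 → 0
  1-0 → 1
  0-1 → 1 (borrow)
  0-0-1 → 1 (borrow)
  0-1-1 → 0 (borrow)
  0-1-1 → 0 (borrow)
  1-0-1 → 0
  1-0 → 1

0b10001110001111000101000101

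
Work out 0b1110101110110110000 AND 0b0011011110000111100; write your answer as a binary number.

0b0010001110000110000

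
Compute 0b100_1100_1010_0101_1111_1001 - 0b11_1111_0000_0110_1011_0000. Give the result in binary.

0b11011001111101001001

Subtract column by column in base 2:
  1-0 → 1
  0-0 → 0
  0-0 → 0
  1-0 → 1
  1-1 → 0
  1-1 → 0
  1-0 → 1
  1-1 → 0
  1-0 → 1
  0-1 → 1 (borrow)
  1-1-1 → 1 (borrow)
  0-0-1 → 1 (borrow)
  0-0-1 → 1 (borrow)
  1-0-1 → 0
  0-0 → 0
  1-0 → 1
  0-1 → 1 (borrow)
  0-1-1 → 0 (borrow)
  1-1-1 → 1 (borrow)
  1-1-1 → 1 (borrow)
  0-1-1 → 0 (borrow)
  0-1-1 → 0 (borrow)
  1-0-1 → 0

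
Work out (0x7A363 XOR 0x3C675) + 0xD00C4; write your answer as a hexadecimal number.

0x1165DA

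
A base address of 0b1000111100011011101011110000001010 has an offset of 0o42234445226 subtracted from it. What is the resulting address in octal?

0o45177070564

0b1000111100011011101011110000001010 = 0o107433536012 in octal.
Subtract column by column in base 8:
  2-6 → 4 (borrow)
  1-2-1 → 6 (borrow)
  0-2-1 → 5 (borrow)
  6-5-1 → 0
  3-4 → 7 (borrow)
  5-4-1 → 0
  3-4 → 7 (borrow)
  3-3-1 → 7 (borrow)
  4-2-1 → 1
  7-2 → 5
  0-4 → 4 (borrow)
  1-0-1 → 0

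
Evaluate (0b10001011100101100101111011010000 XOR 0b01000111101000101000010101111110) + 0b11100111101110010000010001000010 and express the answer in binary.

0b110110011111011011101111111110000

First 0b10001011100101100101111011010000 XOR 0b01000111101000101000010101111110 = 0b11001100001101001101101110101110.
Add column by column in base 2, right to left:
  0+0 = 0
  1+1 = 0 carry 1
  1+0+1 = 0 carry 1
  1+0+1 = 0 carry 1
  0+0+1 = 1
  1+0 = 1
  0+1 = 1
  1+0 = 1
  1+0 = 1
  1+0 = 1
  0+1 = 1
  1+0 = 1
  1+0 = 1
  0+0 = 0
  1+0 = 1
  1+0 = 1
  0+1 = 1
  0+0 = 0
  1+0 = 1
  0+1 = 1
  1+1 = 0 carry 1
  1+1+1 = 1 carry 1
  0+0+1 = 1
  0+1 = 1
  0+1 = 1
  0+1 = 1
  1+1 = 0 carry 1
  1+0+1 = 0 carry 1
  0+0+1 = 1
  0+1 = 1
  1+1 = 0 carry 1
  1+1+1 = 1 carry 1
  final carry 1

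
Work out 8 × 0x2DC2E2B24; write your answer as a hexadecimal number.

Multiply each base-16 digit by 8, carrying:
  4×8 = 32 → write 0 carry 2
  2×8+2 = 18 → write 2 carry 1
  B×8+1 = 89 → write 9 carry 5
  2×8+5 = 21 → write 5 carry 1
  E×8+1 = 113 → write 1 carry 7
  2×8+7 = 23 → write 7 carry 1
  C×8+1 = 97 → write 1 carry 6
  D×8+6 = 110 → write E carry 6
  2×8+6 = 22 → write 6 carry 1
  remaining carry: 1

0x16E1715920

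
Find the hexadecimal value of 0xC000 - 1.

0xBFFF

The trailing 3 digits are 0, so subtracting 1 borrows through: they become F and the next digit up decrements.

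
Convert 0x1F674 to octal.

0o373164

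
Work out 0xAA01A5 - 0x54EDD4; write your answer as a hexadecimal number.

0x5513D1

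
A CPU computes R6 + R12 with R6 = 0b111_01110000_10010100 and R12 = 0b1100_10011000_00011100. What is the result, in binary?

0b101000000100010110000

Add column by column in base 2, right to left:
  0+0 = 0
  0+0 = 0
  1+1 = 0 carry 1
  0+1+1 = 0 carry 1
  1+1+1 = 1 carry 1
  0+0+1 = 1
  0+0 = 0
  1+0 = 1
  0+0 = 0
  0+0 = 0
  0+0 = 0
  0+1 = 1
  1+1 = 0 carry 1
  1+0+1 = 0 carry 1
  1+0+1 = 0 carry 1
  0+1+1 = 0 carry 1
  1+0+1 = 0 carry 1
  1+0+1 = 0 carry 1
  1+1+1 = 1 carry 1
  0+1+1 = 0 carry 1
  final carry 1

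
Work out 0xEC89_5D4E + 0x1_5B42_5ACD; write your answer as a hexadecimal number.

0x247CBB81B

Add column by column in base 16, right to left:
  E+D = B carry 1
  4+C+1 = 1 carry 1
  D+A+1 = 8 carry 1
  5+5+1 = B
  9+2 = B
  8+4 = C
  C+B = 7 carry 1
  E+5+1 = 4 carry 1
  0+1+1 = 2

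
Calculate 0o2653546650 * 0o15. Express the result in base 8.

0o44670070610

Multiply each base-8 digit by 13, carrying:
  0×13 = 0 → write 0
  5×13 = 65 → write 1 carry 8
  6×13+8 = 86 → write 6 carry 10
  6×13+10 = 88 → write 0 carry 11
  4×13+11 = 63 → write 7 carry 7
  5×13+7 = 72 → write 0 carry 9
  3×13+9 = 48 → write 0 carry 6
  5×13+6 = 71 → write 7 carry 8
  6×13+8 = 86 → write 6 carry 10
  2×13+10 = 36 → write 4 carry 4
  remaining carry: 4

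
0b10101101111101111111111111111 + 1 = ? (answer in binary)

0b10101101111110000000000000000

The trailing 16 digits are 1 (max in base 2), so adding 1 cascades: they roll to 0 and the next digit up increments.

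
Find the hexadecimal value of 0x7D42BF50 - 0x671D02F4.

0x1625BC5C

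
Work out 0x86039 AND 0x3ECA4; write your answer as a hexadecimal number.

0x06020

AND each hex digit independently (no carries):
  8&3=0, 6&E=6, 0&C=0, 3&A=2, 9&4=0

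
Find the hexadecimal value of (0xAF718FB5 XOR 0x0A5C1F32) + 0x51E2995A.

0xF71029E1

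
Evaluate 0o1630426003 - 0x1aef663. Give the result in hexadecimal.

0o1630426003 = 0xe622c03 in hexadecimal.
Subtract column by column in base 16:
  3-3 → 0
  0-6 → a (borrow)
  c-6-1 → 5
  2-f → 3 (borrow)
  2-e-1 → 3 (borrow)
  6-a-1 → b (borrow)
  e-1-1 → c

0xcb335a0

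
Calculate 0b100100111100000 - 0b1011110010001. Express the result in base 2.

0b11001001001111

Subtract column by column in base 2:
  0-1 → 1 (borrow)
  0-0-1 → 1 (borrow)
  0-0-1 → 1 (borrow)
  0-0-1 → 1 (borrow)
  0-1-1 → 0 (borrow)
  1-0-1 → 0
  1-0 → 1
  1-1 → 0
  1-1 → 0
  0-1 → 1 (borrow)
  0-1-1 → 0 (borrow)
  1-0-1 → 0
  0-1 → 1 (borrow)
  0-0-1 → 1 (borrow)
  1-0-1 → 0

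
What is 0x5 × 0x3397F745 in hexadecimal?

0x101F7D459

Multiply each base-16 digit by 5, carrying:
  5×5 = 25 → write 9 carry 1
  4×5+1 = 21 → write 5 carry 1
  7×5+1 = 36 → write 4 carry 2
  F×5+2 = 77 → write D carry 4
  7×5+4 = 39 → write 7 carry 2
  9×5+2 = 47 → write F carry 2
  3×5+2 = 17 → write 1 carry 1
  3×5+1 = 16 → write 0 carry 1
  remaining carry: 1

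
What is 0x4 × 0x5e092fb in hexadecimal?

0x17824bec

Multiply each base-16 digit by 4, carrying:
  b×4 = 44 → write c carry 2
  f×4+2 = 62 → write e carry 3
  2×4+3 = 11 → write b
  9×4 = 36 → write 4 carry 2
  0×4+2 = 2 → write 2
  e×4 = 56 → write 8 carry 3
  5×4+3 = 23 → write 7 carry 1
  remaining carry: 1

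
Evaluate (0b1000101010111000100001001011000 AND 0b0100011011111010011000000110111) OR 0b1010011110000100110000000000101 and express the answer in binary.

0b1000101010111000100001001011000 AND 0b0100011011111010011000000110111 = 0b0000001010111000000000000010000.
Then OR with 0b1010011110000100110000000000101.

0b1010011110111100110000000010101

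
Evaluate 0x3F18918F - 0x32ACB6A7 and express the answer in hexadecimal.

0xC6BDAE8

Subtract column by column in base 16:
  F-7 → 8
  8-A → E (borrow)
  1-6-1 → A (borrow)
  9-B-1 → D (borrow)
  8-C-1 → B (borrow)
  1-A-1 → 6 (borrow)
  F-2-1 → C
  3-3 → 0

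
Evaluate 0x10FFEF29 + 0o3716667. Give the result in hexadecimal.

0x110F8CE0

0o3716667 = 0xF9DB7 in hexadecimal.
Add column by column in base 16, right to left:
  9+7 = 0 carry 1
  2+B+1 = E
  F+D = C carry 1
  E+9+1 = 8 carry 1
  F+F+1 = F carry 1
  F+0+1 = 0 carry 1
  0+0+1 = 1
  1+0 = 1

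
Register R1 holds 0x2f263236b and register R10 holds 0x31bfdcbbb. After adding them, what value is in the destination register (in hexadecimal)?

0x60e60ef26

Add column by column in base 16, right to left:
  b+b = 6 carry 1
  6+b+1 = 2 carry 1
  3+b+1 = f
  2+c = e
  3+d = 0 carry 1
  6+f+1 = 6 carry 1
  2+b+1 = e
  f+1 = 0 carry 1
  2+3+1 = 6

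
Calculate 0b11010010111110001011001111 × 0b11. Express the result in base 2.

Multiply each base-2 digit by 3, carrying:
  1×3 = 3 → write 1 carry 1
  1×3+1 = 4 → write 0 carry 2
  1×3+2 = 5 → write 1 carry 2
  1×3+2 = 5 → write 1 carry 2
  0×3+2 = 2 → write 0 carry 1
  0×3+1 = 1 → write 1
  1×3 = 3 → write 1 carry 1
  1×3+1 = 4 → write 0 carry 2
  0×3+2 = 2 → write 0 carry 1
  1×3+1 = 4 → write 0 carry 2
  0×3+2 = 2 → write 0 carry 1
  0×3+1 = 1 → write 1
  0×3 = 0 → write 0
  1×3 = 3 → write 1 carry 1
  1×3+1 = 4 → write 0 carry 2
  1×3+2 = 5 → write 1 carry 2
  1×3+2 = 5 → write 1 carry 2
  1×3+2 = 5 → write 1 carry 2
  0×3+2 = 2 → write 0 carry 1
  1×3+1 = 4 → write 0 carry 2
  0×3+2 = 2 → write 0 carry 1
  0×3+1 = 1 → write 1
  1×3 = 3 → write 1 carry 1
  0×3+1 = 1 → write 1
  1×3 = 3 → write 1 carry 1
  1×3+1 = 4 → write 0 carry 2
  remaining carry: 10

0b1001111000111010100001101101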